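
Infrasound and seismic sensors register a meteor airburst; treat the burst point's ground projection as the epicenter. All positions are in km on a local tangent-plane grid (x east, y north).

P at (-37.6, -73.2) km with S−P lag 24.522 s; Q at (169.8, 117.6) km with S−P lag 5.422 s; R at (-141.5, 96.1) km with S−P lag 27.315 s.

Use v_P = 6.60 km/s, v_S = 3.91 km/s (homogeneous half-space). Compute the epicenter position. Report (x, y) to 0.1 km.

x ≈ 120.5 km, y ≈ 101.0 km

Distance from S−P lag: d = Δt · v_P v_S / (v_P − v_S) = Δt · (6.60·3.91)/(6.60−3.91) ≈ 9.5933·Δt.
So d_P = 235.25, d_Q = 52.01, d_R = 262.04 km.
Circle about each station: (x + 37.6)² + (y + 73.2)² = 235.25²; (x − 169.8)² + (y − 117.6)² = 52.01²; (x + 141.5)² + (y − 96.1)² = 262.04².
Subtracting the P equation from the Q and R equations removes the quadratic terms:
414.8 x + 381.6 y = 88527.32
-207.8 x + 338.6 y = 9163.06
Solving the 2×2 system: x ≈ 120.5, y ≈ 101.0 km.
Check against P (with the unrounded x, y): √((x + 37.6)²+(y + 73.2)²) = 235.25 ≈ 235.25 km. ✓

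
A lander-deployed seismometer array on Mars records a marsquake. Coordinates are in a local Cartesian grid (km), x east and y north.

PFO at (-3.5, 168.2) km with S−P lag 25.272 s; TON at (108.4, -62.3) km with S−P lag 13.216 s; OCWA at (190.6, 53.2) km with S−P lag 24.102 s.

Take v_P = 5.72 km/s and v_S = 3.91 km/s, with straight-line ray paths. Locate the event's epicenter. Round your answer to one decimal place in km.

(-33.8, -142.6)

Distance from S−P lag: d = Δt · v_P v_S / (v_P − v_S) = Δt · (5.72·3.91)/(5.72−3.91) ≈ 12.3565·Δt.
So d_PFO = 312.27, d_TON = 163.30, d_OCWA = 297.82 km.
Circle about each station: (x + 3.5)² + (y − 168.2)² = 312.27²; (x − 108.4)² + (y + 62.3)² = 163.30²; (x − 190.6)² + (y − 53.2)² = 297.82².
Subtracting pairs of circle equations eliminates x²+y² and gives linear equations (the radical axes):
223.8 x − 461.0 y = 58174.02
388.2 x − 230.0 y = 19670.91
Solving the 2×2 system: x ≈ -33.8, y ≈ -142.6 km.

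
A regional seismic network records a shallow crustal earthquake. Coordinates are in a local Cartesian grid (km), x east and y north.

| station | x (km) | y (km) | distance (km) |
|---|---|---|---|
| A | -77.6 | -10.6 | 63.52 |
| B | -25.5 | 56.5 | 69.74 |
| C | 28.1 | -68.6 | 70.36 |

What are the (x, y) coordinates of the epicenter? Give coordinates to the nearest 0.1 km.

Circle about each station: (x + 77.6)² + (y + 10.6)² = 63.52²; (x + 25.5)² + (y − 56.5)² = 69.74²; (x − 28.1)² + (y + 68.6)² = 70.36².
Subtracting the A equation from the B and C equations removes the quadratic terms:
104.2 x + 134.2 y = -3120.50
211.4 x − 116.0 y = -1554.29
Solving the 2×2 system: x ≈ -14.1, y ≈ -12.3 km.

(-14.1, -12.3)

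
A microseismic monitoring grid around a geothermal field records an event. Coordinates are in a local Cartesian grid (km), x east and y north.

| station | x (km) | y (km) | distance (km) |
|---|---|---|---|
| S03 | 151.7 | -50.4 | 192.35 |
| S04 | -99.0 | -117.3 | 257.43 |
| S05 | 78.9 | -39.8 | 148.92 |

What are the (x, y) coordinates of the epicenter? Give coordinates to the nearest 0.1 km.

35.0 km east, 102.5 km north

Circle about each station: (x − 151.7)² + (y + 50.4)² = 192.35²; (x + 99.0)² + (y + 117.3)² = 257.43²; (x − 78.9)² + (y + 39.8)² = 148.92².
Subtracting the S03 equation from the S04 and S05 equations removes the quadratic terms:
-501.4 x − 133.8 y = -31264.44
-145.6 x + 21.2 y = -2922.44
Solving the 2×2 system: x ≈ 35.0, y ≈ 102.5 km.
Check against S03 (with the unrounded x, y): √((x − 151.7)²+(y + 50.4)²) = 192.36 ≈ 192.35 km. ✓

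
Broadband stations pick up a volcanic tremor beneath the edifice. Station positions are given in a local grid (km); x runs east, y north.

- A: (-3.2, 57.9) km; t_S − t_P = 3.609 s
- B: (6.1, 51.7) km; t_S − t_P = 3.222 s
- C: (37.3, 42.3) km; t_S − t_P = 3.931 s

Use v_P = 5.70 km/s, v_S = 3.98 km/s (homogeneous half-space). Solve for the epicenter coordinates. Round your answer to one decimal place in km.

(-3.5, 10.3)

Distance from S−P lag: d = Δt · v_P v_S / (v_P − v_S) = Δt · (5.70·3.98)/(5.70−3.98) ≈ 13.1895·Δt.
So d_A = 47.60, d_B = 42.50, d_C = 51.85 km.
Circle about each station: (x + 3.2)² + (y − 57.9)² = 47.60²; (x − 6.1)² + (y − 51.7)² = 42.50²; (x − 37.3)² + (y − 42.3)² = 51.85².
Subtracting the A equation from the B and C equations removes the quadratic terms:
18.6 x − 12.4 y = -193.04
81.0 x − 31.2 y = -604.73
Solving the 2×2 system: x ≈ -3.5, y ≈ 10.3 km.
Check against A (with the unrounded x, y): √((x + 3.2)²+(y − 57.9)²) = 47.55 ≈ 47.60 km. ✓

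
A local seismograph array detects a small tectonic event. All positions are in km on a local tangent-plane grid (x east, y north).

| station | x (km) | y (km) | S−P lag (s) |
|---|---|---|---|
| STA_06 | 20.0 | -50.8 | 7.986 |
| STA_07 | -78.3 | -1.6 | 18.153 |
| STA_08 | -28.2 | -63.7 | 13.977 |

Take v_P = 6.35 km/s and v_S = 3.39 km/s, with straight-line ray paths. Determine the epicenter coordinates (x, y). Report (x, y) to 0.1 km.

Distance from S−P lag: d = Δt · v_P v_S / (v_P − v_S) = Δt · (6.35·3.39)/(6.35−3.39) ≈ 7.2725·Δt.
So d_STA_06 = 58.08, d_STA_07 = 132.02, d_STA_08 = 101.65 km.
Circle about each station: (x − 20.0)² + (y + 50.8)² = 58.08²; (x + 78.3)² + (y + 1.6)² = 132.02²; (x + 28.2)² + (y + 63.7)² = 101.65².
Subtracting the STA_06 equation from the STA_07 and STA_08 equations removes the quadratic terms:
-196.6 x + 98.4 y = -10903.18
-96.4 x − 25.8 y = -5087.15
Solving the 2×2 system: x ≈ 53.7, y ≈ -3.5 km.

(53.7, -3.5)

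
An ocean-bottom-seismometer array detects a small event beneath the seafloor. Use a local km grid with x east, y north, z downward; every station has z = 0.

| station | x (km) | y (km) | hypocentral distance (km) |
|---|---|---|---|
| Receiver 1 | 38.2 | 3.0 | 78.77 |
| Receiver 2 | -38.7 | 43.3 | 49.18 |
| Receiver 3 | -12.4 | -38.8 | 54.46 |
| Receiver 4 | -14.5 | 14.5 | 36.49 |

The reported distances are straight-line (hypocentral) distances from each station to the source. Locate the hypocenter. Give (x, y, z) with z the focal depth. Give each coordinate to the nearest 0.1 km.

(-35.8, 2.3, 27.0)

Each station gives a sphere (x−x_i)² + (y−y_i)² + z² = d_i² (stations at z=0).
Subtracting the Receiver 1 sphere from Receiver 2 and Receiver 3: z² cancels, leaving linear equations in x and y:
-153.8 x + 80.6 y = 5690.38
-101.2 x − 83.6 y = 3429.78
Solving: x ≈ -35.792, y ≈ 2.302 km (keep extra digits for the depth step; rounded: -35.8, 2.3).
Then from the Receiver 1 sphere: z² = 78.77² − (x − 38.2)² − (y − 3.0)² with x = -35.792, y = 2.302, so z ≈ 27.008 ≈ 27.0 km.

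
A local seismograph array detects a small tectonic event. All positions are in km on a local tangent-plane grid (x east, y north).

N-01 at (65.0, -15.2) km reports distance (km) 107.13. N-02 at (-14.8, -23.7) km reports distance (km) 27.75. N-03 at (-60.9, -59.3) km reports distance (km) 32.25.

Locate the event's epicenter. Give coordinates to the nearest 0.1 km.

Circle about each station: (x − 65.0)² + (y + 15.2)² = 107.13²; (x + 14.8)² + (y + 23.7)² = 27.75²; (x + 60.9)² + (y + 59.3)² = 32.25².
Subtracting the N-01 equation from the N-02 and N-03 equations removes the quadratic terms:
-159.6 x − 17.0 y = 7031.46
-251.8 x − 88.2 y = 13206.03
Solving the 2×2 system: x ≈ -40.4, y ≈ -34.4 km.
Check against N-01 (with the unrounded x, y): √((x − 65.0)²+(y + 15.2)²) = 107.13 ≈ 107.13 km. ✓

x ≈ -40.4 km, y ≈ -34.4 km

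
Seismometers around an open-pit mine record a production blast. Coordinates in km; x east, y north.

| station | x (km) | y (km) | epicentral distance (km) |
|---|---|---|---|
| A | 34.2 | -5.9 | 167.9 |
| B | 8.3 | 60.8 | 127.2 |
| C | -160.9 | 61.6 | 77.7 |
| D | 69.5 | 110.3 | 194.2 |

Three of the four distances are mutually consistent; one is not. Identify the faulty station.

C

Solve using three stations at a time. Using A, B, D (subtract circle equations pairwise → linear system) gives (x, y) ≈ (-118.9, 63.1).
Distances from that point to each station vs reported:
  A: calculated 167.9 vs reported 167.9 → residual 0.0 km
  B: calculated 127.2 vs reported 127.2 → residual 0.0 km
  C: calculated 42.1 vs reported 77.7 → residual 35.6 km
  D: calculated 194.2 vs reported 194.2 → residual 0.0 km
A, B, D are mutually consistent (residuals ≈ 0); C is off by 35.6 km.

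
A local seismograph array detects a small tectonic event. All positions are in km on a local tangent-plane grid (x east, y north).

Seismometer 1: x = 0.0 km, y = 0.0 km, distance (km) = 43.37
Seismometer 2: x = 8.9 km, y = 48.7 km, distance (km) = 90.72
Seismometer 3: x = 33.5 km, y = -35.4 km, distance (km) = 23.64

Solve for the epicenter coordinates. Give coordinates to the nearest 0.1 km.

(10.8, -42.0)

Circle about each station: x² + y² = 43.37²; (x − 8.9)² + (y − 48.7)² = 90.72²; (x − 33.5)² + (y + 35.4)² = 23.64².
Subtracting the Seismometer 1 equation from the Seismometer 2 and Seismometer 3 equations removes the quadratic terms:
17.8 x + 97.4 y = -3898.26
67.0 x − 70.8 y = 3697.52
Solving the 2×2 system: x ≈ 10.8, y ≈ -42.0 km.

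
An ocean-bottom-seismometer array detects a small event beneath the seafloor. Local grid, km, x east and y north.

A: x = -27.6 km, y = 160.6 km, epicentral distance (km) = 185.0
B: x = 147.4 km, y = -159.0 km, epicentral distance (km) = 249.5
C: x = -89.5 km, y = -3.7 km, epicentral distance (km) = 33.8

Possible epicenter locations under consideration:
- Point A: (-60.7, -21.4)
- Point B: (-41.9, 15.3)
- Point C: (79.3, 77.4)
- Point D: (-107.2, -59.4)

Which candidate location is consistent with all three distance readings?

Point A

For each candidate, compare |candidate − station| to the reported distance:
Point A: residuals A 0.0, B 0.0, C 0.0 → max 0.0 km
Point B: residuals A 39.0, B 7.8, C 17.5 → max 39.0 km
Point C: residuals A 49.5, B 3.5, C 153.5 → max 153.5 km
Point D: residuals A 49.0, B 23.9, C 24.6 → max 49.0 km
Only Point A has all residuals ≈ 0.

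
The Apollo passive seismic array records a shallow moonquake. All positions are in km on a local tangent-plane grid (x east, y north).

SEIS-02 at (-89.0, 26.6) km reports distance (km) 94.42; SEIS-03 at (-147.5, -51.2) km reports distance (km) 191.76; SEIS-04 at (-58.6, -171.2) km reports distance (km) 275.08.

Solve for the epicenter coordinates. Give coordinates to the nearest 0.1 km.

-33.1 km east, 102.7 km north

Circle about each station: (x + 89.0)² + (y − 26.6)² = 94.42²; (x + 147.5)² + (y + 51.2)² = 191.76²; (x + 58.6)² + (y + 171.2)² = 275.08².
Subtracting the SEIS-02 equation from the SEIS-03 and SEIS-04 equations removes the quadratic terms:
-117.0 x − 155.6 y = -12107.63
60.8 x − 395.6 y = -42639.03
Solving the 2×2 system: x ≈ -33.1, y ≈ 102.7 km.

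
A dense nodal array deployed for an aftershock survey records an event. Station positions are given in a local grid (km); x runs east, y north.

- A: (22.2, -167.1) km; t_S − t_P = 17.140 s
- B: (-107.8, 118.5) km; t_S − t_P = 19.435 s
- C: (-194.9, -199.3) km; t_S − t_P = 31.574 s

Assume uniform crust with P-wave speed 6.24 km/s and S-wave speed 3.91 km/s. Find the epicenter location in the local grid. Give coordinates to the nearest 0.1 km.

x ≈ 62.9 km, y ≈ 7.7 km

Distance from S−P lag: d = Δt · v_P v_S / (v_P − v_S) = Δt · (6.24·3.91)/(6.24−3.91) ≈ 10.4714·Δt.
So d_A = 179.48, d_B = 203.51, d_C = 330.62 km.
Circle about each station: (x − 22.2)² + (y + 167.1)² = 179.48²; (x + 107.8)² + (y − 118.5)² = 203.51²; (x + 194.9)² + (y + 199.3)² = 330.62².
Subtracting the A equation from the B and C equations removes the quadratic terms:
-260.0 x + 571.2 y = -11955.41
-434.2 x − 64.4 y = -27805.26
Solving the 2×2 system: x ≈ 62.9, y ≈ 7.7 km.
Check against A (with the unrounded x, y): √((x − 22.2)²+(y + 167.1)²) = 179.47 ≈ 179.48 km. ✓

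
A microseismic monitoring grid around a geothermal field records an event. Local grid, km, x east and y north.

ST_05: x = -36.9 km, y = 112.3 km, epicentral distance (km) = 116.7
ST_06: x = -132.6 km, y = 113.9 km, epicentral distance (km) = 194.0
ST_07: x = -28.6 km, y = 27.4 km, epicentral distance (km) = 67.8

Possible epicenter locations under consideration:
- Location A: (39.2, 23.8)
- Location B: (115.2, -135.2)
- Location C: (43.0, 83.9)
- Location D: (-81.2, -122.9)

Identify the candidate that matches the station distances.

For each candidate, compare |candidate − station| to the reported distance:
Location A: residuals ST_05 0.0, ST_06 0.0, ST_07 0.1 → max 0.1 km
Location B: residuals ST_05 173.8, ST_06 157.4, ST_07 149.3 → max 173.8 km
Location C: residuals ST_05 31.9, ST_06 15.9, ST_07 23.4 → max 31.9 km
Location D: residuals ST_05 122.6, ST_06 48.3, ST_07 91.4 → max 122.6 km
Only Location A has all residuals ≈ 0.

Location A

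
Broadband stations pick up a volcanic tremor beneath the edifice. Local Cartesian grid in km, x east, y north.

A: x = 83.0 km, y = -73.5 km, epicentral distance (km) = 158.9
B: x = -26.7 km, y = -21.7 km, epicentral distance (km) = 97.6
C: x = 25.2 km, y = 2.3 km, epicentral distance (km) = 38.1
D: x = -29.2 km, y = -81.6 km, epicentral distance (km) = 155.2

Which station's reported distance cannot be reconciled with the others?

C

Solve using three stations at a time. Using A, B, D (subtract circle equations pairwise → linear system) gives (x, y) ≈ (11.2, 68.3).
Distances from that point to each station vs reported:
  A: calculated 158.9 vs reported 158.9 → residual 0.0 km
  B: calculated 97.6 vs reported 97.6 → residual 0.0 km
  C: calculated 67.4 vs reported 38.1 → residual 29.3 km
  D: calculated 155.2 vs reported 155.2 → residual 0.0 km
A, B, D are mutually consistent (residuals ≈ 0); C is off by 29.3 km.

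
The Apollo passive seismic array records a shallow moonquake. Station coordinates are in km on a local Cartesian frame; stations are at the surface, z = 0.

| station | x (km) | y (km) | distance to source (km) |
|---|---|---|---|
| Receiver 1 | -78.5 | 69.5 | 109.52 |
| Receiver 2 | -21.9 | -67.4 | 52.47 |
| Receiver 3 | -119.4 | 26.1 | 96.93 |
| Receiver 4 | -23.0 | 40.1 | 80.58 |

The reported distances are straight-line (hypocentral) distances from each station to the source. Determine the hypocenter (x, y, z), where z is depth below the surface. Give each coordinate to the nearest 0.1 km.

Each station gives a sphere (x−x_i)² + (y−y_i)² + z² = d_i² (stations at z=0).
Subtracting the Receiver 1 sphere from Receiver 2 and Receiver 3: z² cancels, leaving linear equations in x and y:
113.2 x − 273.8 y = 3271.40
-81.8 x − 86.8 y = 6544.28
Solving: x ≈ -46.795, y ≈ -31.295 km (keep extra digits for the depth step; rounded: -46.8, -31.3).
Then from the Receiver 1 sphere: z² = 109.52² − (x + 78.5)² − (y − 69.5)² with x = -46.795, y = -31.295, so z ≈ 28.806 ≈ 28.8 km.
Check against Receiver 4 (with the unrounded solution): distance 80.58 ≈ 80.58 km. ✓

x ≈ -46.8 km, y ≈ -31.3 km, depth ≈ 28.8 km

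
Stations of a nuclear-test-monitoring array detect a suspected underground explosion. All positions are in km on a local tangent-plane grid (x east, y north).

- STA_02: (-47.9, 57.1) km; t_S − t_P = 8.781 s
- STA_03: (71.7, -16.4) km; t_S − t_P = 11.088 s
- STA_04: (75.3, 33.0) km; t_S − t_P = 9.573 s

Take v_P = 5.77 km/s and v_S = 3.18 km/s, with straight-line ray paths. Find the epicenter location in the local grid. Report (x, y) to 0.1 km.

7.6 km east, 29.0 km north

Distance from S−P lag: d = Δt · v_P v_S / (v_P − v_S) = Δt · (5.77·3.18)/(5.77−3.18) ≈ 7.0844·Δt.
So d_STA_02 = 62.21, d_STA_03 = 78.55, d_STA_04 = 67.82 km.
Circle about each station: (x + 47.9)² + (y − 57.1)² = 62.21²; (x − 71.7)² + (y + 16.4)² = 78.55²; (x − 75.3)² + (y − 33.0)² = 67.82².
Subtracting the STA_02 equation from the STA_03 and STA_04 equations removes the quadratic terms:
239.2 x − 147.0 y = -2444.99
246.4 x − 48.2 y = 474.80
Solving the 2×2 system: x ≈ 7.6, y ≈ 29.0 km.
Check against STA_02 (with the unrounded x, y): √((x + 47.9)²+(y − 57.1)²) = 62.21 ≈ 62.21 km. ✓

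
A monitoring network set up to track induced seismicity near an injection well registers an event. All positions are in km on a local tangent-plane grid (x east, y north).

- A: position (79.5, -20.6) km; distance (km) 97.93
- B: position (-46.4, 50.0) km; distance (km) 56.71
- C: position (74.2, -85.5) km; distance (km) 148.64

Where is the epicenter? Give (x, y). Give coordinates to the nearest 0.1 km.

Circle about each station: (x − 79.5)² + (y + 20.6)² = 97.93²; (x + 46.4)² + (y − 50.0)² = 56.71²; (x − 74.2)² + (y + 85.5)² = 148.64².
Subtracting pairs of circle equations eliminates x²+y² and gives linear equations (the radical axes):
-251.8 x + 141.2 y = 4282.61
-10.6 x − 129.8 y = -6432.28
Solving the 2×2 system: x ≈ 10.3, y ≈ 48.7 km.

10.3 km east, 48.7 km north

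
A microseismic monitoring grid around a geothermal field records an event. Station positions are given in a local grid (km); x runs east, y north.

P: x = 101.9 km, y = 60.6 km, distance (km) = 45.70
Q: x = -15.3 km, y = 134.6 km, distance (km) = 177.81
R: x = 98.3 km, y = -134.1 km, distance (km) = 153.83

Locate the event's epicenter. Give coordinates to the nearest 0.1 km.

Circle about each station: (x − 101.9)² + (y − 60.6)² = 45.70²; (x + 15.3)² + (y − 134.6)² = 177.81²; (x − 98.3)² + (y + 134.1)² = 153.83².
Subtracting the P equation from the Q and R equations removes the quadratic terms:
-234.4 x + 148.0 y = -25232.63
-7.2 x − 389.4 y = -7985.45
Solving the 2×2 system: x ≈ 119.2, y ≈ 18.3 km.
Check against P (with the unrounded x, y): √((x − 101.9)²+(y − 60.6)²) = 45.70 ≈ 45.70 km. ✓

119.2 km east, 18.3 km north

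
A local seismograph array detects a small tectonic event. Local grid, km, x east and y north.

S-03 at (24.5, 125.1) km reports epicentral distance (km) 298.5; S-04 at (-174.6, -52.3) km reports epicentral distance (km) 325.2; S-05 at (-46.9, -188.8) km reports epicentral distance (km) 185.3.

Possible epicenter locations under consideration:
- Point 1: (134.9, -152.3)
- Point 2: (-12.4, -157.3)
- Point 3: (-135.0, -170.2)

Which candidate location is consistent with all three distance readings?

Point 1

For each candidate, compare |candidate − station| to the reported distance:
Point 1: residuals S-03 0.1, S-04 0.1, S-05 0.1 → max 0.1 km
Point 2: residuals S-03 13.7, S-04 132.0, S-05 138.6 → max 138.6 km
Point 3: residuals S-03 37.1, S-04 200.8, S-05 95.3 → max 200.8 km
Only Point 1 has all residuals ≈ 0.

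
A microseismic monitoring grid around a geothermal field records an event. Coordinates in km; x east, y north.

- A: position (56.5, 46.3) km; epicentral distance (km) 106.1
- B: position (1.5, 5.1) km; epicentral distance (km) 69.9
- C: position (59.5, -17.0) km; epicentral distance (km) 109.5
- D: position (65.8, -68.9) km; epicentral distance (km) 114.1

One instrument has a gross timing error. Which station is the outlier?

Solve using three stations at a time. Using B, C, D (subtract circle equations pairwise → linear system) gives (x, y) ≈ (-46.1, -46.2).
Distances from that point to each station vs reported:
  A: calculated 138.2 vs reported 106.1 → residual 32.1 km
  B: calculated 70.0 vs reported 69.9 → residual 0.1 km
  C: calculated 109.6 vs reported 109.5 → residual 0.1 km
  D: calculated 114.2 vs reported 114.1 → residual 0.1 km
B, C, D are mutually consistent (residuals ≈ 0); A is off by 32.1 km.

A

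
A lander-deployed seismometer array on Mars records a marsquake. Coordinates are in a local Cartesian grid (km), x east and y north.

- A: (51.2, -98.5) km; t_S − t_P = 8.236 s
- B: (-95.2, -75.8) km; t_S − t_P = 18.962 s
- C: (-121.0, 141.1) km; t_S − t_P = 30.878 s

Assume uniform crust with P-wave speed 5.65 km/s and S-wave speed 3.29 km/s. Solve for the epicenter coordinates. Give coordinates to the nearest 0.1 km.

(48.1, -33.7)

Distance from S−P lag: d = Δt · v_P v_S / (v_P − v_S) = Δt · (5.65·3.29)/(5.65−3.29) ≈ 7.8765·Δt.
So d_A = 64.87, d_B = 149.35, d_C = 243.21 km.
Circle about each station: (x − 51.2)² + (y + 98.5)² = 64.87²; (x + 95.2)² + (y + 75.8)² = 149.35²; (x + 121.0)² + (y − 141.1)² = 243.21².
Subtracting the A equation from the B and C equations removes the quadratic terms:
-292.8 x + 45.4 y = -15612.32
-344.4 x + 479.2 y = -32716.47
Solving the 2×2 system: x ≈ 48.1, y ≈ -33.7 km.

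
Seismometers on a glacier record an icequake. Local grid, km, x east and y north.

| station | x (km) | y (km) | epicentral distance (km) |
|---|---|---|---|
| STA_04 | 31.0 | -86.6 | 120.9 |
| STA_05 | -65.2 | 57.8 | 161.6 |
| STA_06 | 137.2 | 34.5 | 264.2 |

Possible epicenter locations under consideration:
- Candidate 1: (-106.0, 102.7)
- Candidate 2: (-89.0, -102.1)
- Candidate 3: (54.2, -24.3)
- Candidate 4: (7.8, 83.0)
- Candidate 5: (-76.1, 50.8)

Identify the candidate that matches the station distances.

Candidate 2

For each candidate, compare |candidate − station| to the reported distance:
Candidate 1: residuals STA_04 112.8, STA_05 100.9, STA_06 11.6 → max 112.8 km
Candidate 2: residuals STA_04 0.1, STA_05 0.1, STA_06 0.0 → max 0.1 km
Candidate 3: residuals STA_04 54.4, STA_05 16.7, STA_06 162.5 → max 162.5 km
Candidate 4: residuals STA_04 50.3, STA_05 84.4, STA_06 126.0 → max 126.0 km
Candidate 5: residuals STA_04 53.3, STA_05 148.6, STA_06 50.3 → max 148.6 km
Only Candidate 2 has all residuals ≈ 0.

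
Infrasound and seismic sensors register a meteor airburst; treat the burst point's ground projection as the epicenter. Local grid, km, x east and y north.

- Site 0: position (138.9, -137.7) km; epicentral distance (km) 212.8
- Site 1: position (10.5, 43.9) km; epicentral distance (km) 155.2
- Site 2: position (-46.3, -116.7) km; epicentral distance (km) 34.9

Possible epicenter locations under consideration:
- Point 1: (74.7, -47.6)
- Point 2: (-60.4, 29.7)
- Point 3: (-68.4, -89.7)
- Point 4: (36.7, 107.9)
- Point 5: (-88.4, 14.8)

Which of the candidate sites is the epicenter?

Point 3

For each candidate, compare |candidate − station| to the reported distance:
Point 1: residuals Site 0 102.2, Site 1 43.4, Site 2 104.4 → max 104.4 km
Point 2: residuals Site 0 47.5, Site 1 82.9, Site 2 112.2 → max 112.2 km
Point 3: residuals Site 0 0.0, Site 1 0.0, Site 2 0.0 → max 0.0 km
Point 4: residuals Site 0 53.2, Site 1 86.0, Site 2 204.5 → max 204.5 km
Point 5: residuals Site 0 60.9, Site 1 52.1, Site 2 103.2 → max 103.2 km
Only Point 3 has all residuals ≈ 0.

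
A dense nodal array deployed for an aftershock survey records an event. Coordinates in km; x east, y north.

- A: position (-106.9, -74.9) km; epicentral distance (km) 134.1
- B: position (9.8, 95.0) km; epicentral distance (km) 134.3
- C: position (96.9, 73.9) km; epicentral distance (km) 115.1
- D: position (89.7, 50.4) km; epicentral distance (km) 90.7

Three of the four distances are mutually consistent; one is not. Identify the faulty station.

A

Solve using three stations at a time. Using B, C, D (subtract circle equations pairwise → linear system) gives (x, y) ≈ (52.6, -32.2).
Distances from that point to each station vs reported:
  A: calculated 165.1 vs reported 134.1 → residual 31.0 km
  B: calculated 134.2 vs reported 134.3 → residual 0.1 km
  C: calculated 115.0 vs reported 115.1 → residual 0.1 km
  D: calculated 90.6 vs reported 90.7 → residual 0.1 km
B, C, D are mutually consistent (residuals ≈ 0); A is off by 31.0 km.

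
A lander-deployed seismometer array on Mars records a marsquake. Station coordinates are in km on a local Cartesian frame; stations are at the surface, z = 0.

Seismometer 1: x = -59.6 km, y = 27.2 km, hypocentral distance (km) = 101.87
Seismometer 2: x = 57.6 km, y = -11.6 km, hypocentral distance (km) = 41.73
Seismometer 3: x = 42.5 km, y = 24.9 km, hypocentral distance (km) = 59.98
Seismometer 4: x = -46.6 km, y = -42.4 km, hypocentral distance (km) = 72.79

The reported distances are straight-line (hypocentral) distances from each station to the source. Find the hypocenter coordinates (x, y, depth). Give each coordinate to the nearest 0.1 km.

Each station gives a sphere (x−x_i)² + (y−y_i)² + z² = d_i² (stations at z=0).
Subtracting the Seismometer 1 sphere from Seismometer 2 and Seismometer 3: z² cancels, leaving linear equations in x and y:
234.4 x − 77.6 y = 7796.42
204.2 x − 4.6 y = 4914.16
Solving: x ≈ 23.394, y ≈ -29.805 km (keep extra digits for the depth step; rounded: 23.4, -29.8).
Then from the Seismometer 1 sphere: z² = 101.87² − (x + 59.6)² − (y − 27.2)² with x = 23.394, y = -29.805, so z ≈ 15.489 ≈ 15.5 km.

(23.4, -29.8, 15.5)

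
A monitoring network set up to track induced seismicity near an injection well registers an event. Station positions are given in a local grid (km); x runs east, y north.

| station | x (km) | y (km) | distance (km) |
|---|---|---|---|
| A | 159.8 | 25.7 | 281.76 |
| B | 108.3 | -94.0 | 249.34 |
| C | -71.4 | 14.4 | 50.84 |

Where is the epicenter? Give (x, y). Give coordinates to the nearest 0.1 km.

(-121.1, 3.7)

Circle about each station: (x − 159.8)² + (y − 25.7)² = 281.76²; (x − 108.3)² + (y + 94.0)² = 249.34²; (x + 71.4)² + (y − 14.4)² = 50.84².
Subtracting pairs of circle equations eliminates x²+y² and gives linear equations (the radical axes):
-103.0 x − 239.4 y = 11586.62
-462.4 x − 22.6 y = 55912.78
Solving the 2×2 system: x ≈ -121.1, y ≈ 3.7 km.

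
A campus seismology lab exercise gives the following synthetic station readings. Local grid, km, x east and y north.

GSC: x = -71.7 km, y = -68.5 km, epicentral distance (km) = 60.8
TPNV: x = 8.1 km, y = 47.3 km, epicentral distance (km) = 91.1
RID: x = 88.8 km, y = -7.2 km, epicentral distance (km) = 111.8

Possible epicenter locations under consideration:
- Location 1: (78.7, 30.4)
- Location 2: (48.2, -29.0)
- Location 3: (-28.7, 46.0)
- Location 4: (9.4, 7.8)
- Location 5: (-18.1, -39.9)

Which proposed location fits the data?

Location 5

For each candidate, compare |candidate − station| to the reported distance:
Location 1: residuals GSC 119.2, TPNV 18.5, RID 72.9 → max 119.2 km
Location 2: residuals GSC 65.4, TPNV 4.9, RID 65.7 → max 65.7 km
Location 3: residuals GSC 61.5, TPNV 54.3, RID 17.2 → max 61.5 km
Location 4: residuals GSC 50.6, TPNV 51.6, RID 31.0 → max 51.6 km
Location 5: residuals GSC 0.0, TPNV 0.0, RID 0.0 → max 0.0 km
Only Location 5 has all residuals ≈ 0.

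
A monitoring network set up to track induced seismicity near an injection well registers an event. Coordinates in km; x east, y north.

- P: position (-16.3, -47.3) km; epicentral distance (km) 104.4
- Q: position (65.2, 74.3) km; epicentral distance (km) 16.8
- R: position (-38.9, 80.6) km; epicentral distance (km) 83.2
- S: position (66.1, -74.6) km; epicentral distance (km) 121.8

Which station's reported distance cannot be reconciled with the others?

Q

Solve using three stations at a time. Using P, R, S (subtract circle equations pairwise → linear system) gives (x, y) ≈ (35.6, 43.4).
Distances from that point to each station vs reported:
  P: calculated 104.5 vs reported 104.4 → residual 0.1 km
  Q: calculated 42.8 vs reported 16.8 → residual 26.0 km
  R: calculated 83.3 vs reported 83.2 → residual 0.1 km
  S: calculated 121.8 vs reported 121.8 → residual 0.0 km
P, R, S are mutually consistent (residuals ≈ 0); Q is off by 26.0 km.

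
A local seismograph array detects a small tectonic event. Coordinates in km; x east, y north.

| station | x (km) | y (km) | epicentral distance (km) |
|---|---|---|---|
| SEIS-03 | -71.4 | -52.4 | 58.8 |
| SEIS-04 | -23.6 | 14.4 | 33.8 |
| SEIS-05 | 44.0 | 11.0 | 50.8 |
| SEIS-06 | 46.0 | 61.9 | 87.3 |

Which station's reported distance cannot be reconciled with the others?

SEIS-03

Solve using three stations at a time. Using SEIS-04, SEIS-05, SEIS-06 (subtract circle equations pairwise → linear system) gives (x, y) ≈ (-1.6, -11.2).
Distances from that point to each station vs reported:
  SEIS-03: calculated 81.0 vs reported 58.8 → residual 22.2 km
  SEIS-04: calculated 33.8 vs reported 33.8 → residual 0.0 km
  SEIS-05: calculated 50.8 vs reported 50.8 → residual 0.0 km
  SEIS-06: calculated 87.3 vs reported 87.3 → residual 0.0 km
SEIS-04, SEIS-05, SEIS-06 are mutually consistent (residuals ≈ 0); SEIS-03 is off by 22.2 km.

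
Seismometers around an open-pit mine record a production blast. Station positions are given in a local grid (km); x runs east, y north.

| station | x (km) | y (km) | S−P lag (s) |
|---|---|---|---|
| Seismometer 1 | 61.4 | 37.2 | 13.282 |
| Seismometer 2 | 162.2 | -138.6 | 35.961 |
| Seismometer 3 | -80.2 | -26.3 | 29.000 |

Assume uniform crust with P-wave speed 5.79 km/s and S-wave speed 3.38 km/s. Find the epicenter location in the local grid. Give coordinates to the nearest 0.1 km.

(83.8, 142.7)

Distance from S−P lag: d = Δt · v_P v_S / (v_P − v_S) = Δt · (5.79·3.38)/(5.79−3.38) ≈ 8.1204·Δt.
So d_Seismometer 1 = 107.86, d_Seismometer 2 = 292.02, d_Seismometer 3 = 235.49 km.
Circle about each station: (x − 61.4)² + (y − 37.2)² = 107.86²; (x − 162.2)² + (y + 138.6)² = 292.02²; (x + 80.2)² + (y + 26.3)² = 235.49².
Subtracting pairs of circle equations eliminates x²+y² and gives linear equations (the radical axes):
201.6 x − 351.6 y = -33276.90
-283.2 x − 127.0 y = -41851.83
Solving the 2×2 system: x ≈ 83.8, y ≈ 142.7 km.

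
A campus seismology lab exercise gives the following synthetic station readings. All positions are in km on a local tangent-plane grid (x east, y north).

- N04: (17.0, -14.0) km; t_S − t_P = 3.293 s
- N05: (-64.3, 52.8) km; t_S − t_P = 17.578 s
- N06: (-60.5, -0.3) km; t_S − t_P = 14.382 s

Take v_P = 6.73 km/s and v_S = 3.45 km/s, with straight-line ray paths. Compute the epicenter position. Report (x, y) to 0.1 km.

(40.3, -14.6)

Distance from S−P lag: d = Δt · v_P v_S / (v_P − v_S) = Δt · (6.73·3.45)/(6.73−3.45) ≈ 7.0788·Δt.
So d_N04 = 23.31, d_N05 = 124.43, d_N06 = 101.81 km.
Circle about each station: (x − 17.0)² + (y + 14.0)² = 23.31²; (x + 64.3)² + (y − 52.8)² = 124.43²; (x + 60.5)² + (y + 0.3)² = 101.81².
Subtracting the N04 equation from the N05 and N06 equations removes the quadratic terms:
-162.6 x + 133.6 y = -8502.14
-155.0 x + 27.4 y = -6646.58
Solving the 2×2 system: x ≈ 40.3, y ≈ -14.6 km.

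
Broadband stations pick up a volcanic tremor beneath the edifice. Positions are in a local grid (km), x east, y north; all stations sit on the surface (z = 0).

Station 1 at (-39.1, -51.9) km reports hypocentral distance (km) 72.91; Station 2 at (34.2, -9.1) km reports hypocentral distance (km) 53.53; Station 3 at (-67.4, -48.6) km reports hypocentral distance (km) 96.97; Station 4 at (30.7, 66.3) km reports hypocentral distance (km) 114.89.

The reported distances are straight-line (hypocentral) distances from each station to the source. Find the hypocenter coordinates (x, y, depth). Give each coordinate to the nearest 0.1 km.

Each station gives a sphere (x−x_i)² + (y−y_i)² + z² = d_i² (stations at z=0).
Subtracting the Station 1 sphere from Station 2 and Station 3: z² cancels, leaving linear equations in x and y:
146.6 x + 85.6 y = -519.56
-56.6 x + 6.6 y = -1405.01
Solving: x ≈ 20.101, y ≈ -40.496 km (keep extra digits for the depth step; rounded: 20.1, -40.5).
Then from the Station 1 sphere: z² = 72.91² − (x + 39.1)² − (y + 51.9)² with x = 20.101, y = -40.496, so z ≈ 41.001 ≈ 41.0 km.

(20.1, -40.5, 41.0)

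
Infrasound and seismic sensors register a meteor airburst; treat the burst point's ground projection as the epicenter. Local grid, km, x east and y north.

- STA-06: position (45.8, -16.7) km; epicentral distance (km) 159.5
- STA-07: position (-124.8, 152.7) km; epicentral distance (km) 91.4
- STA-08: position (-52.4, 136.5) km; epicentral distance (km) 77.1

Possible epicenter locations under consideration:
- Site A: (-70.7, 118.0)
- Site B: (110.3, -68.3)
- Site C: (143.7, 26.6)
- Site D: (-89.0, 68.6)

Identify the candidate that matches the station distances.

For each candidate, compare |candidate − station| to the reported distance:
Site A: residuals STA-06 18.6, STA-07 27.1, STA-08 51.1 → max 51.1 km
Site B: residuals STA-06 76.9, STA-07 231.3, STA-08 184.5 → max 231.3 km
Site C: residuals STA-06 52.5, STA-07 205.2, STA-08 147.7 → max 205.2 km
Site D: residuals STA-06 0.0, STA-07 0.0, STA-08 0.0 → max 0.0 km
Only Site D has all residuals ≈ 0.

Site D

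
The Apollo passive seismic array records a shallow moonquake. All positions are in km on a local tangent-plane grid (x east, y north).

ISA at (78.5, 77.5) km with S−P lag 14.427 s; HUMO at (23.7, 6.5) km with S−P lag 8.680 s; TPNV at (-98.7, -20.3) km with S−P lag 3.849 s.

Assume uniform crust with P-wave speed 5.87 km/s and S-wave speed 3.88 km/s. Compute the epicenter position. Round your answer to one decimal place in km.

Distance from S−P lag: d = Δt · v_P v_S / (v_P − v_S) = Δt · (5.87·3.88)/(5.87−3.88) ≈ 11.4450·Δt.
So d_ISA = 165.12, d_HUMO = 99.34, d_TPNV = 44.05 km.
Circle about each station: (x − 78.5)² + (y − 77.5)² = 165.12²; (x − 23.7)² + (y − 6.5)² = 99.34²; (x + 98.7)² + (y + 20.3)² = 44.05².
Subtracting pairs of circle equations eliminates x²+y² and gives linear equations (the radical axes):
-109.6 x − 142.0 y = 5831.62
-354.4 x − 195.6 y = 23309.49
Solving the 2×2 system: x ≈ -75.1, y ≈ 16.9 km.

(-75.1, 16.9)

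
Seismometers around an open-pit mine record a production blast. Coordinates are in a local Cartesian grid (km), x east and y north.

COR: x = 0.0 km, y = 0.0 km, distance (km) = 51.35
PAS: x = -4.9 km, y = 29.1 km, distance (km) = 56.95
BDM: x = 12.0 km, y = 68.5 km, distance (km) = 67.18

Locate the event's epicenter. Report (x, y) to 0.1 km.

Circle about each station: x² + y² = 51.35²; (x + 4.9)² + (y − 29.1)² = 56.95²; (x − 12.0)² + (y − 68.5)² = 67.18².
Subtracting pairs of circle equations eliminates x²+y² and gives linear equations (the radical axes):
-9.8 x + 58.2 y = 264.34
24.0 x + 137.0 y = 2959.92
Solving the 2×2 system: x ≈ 49.7, y ≈ 12.9 km.

49.7 km east, 12.9 km north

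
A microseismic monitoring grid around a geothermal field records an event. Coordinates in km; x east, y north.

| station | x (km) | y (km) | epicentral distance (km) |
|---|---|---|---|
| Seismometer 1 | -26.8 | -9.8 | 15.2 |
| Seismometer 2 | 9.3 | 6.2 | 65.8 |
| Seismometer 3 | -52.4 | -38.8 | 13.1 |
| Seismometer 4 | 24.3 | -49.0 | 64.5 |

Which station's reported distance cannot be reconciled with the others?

Solve using three stations at a time. Using Seismometer 2, Seismometer 3, Seismometer 4 (subtract circle equations pairwise → linear system) gives (x, y) ≈ (-39.3, -38.2).
Distances from that point to each station vs reported:
  Seismometer 1: calculated 31.0 vs reported 15.2 → residual 15.8 km
  Seismometer 2: calculated 65.8 vs reported 65.8 → residual 0.0 km
  Seismometer 3: calculated 13.1 vs reported 13.1 → residual 0.0 km
  Seismometer 4: calculated 64.5 vs reported 64.5 → residual 0.0 km
Seismometer 2, Seismometer 3, Seismometer 4 are mutually consistent (residuals ≈ 0); Seismometer 1 is off by 15.8 km.

Seismometer 1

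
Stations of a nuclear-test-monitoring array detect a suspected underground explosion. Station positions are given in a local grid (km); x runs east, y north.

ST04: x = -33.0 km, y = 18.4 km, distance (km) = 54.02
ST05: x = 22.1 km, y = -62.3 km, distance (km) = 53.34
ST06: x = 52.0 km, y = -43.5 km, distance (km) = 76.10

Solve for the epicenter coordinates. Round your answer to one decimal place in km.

(-23.6, -34.8)

Circle about each station: (x + 33.0)² + (y − 18.4)² = 54.02²; (x − 22.1)² + (y + 62.3)² = 53.34²; (x − 52.0)² + (y + 43.5)² = 76.10².
Subtracting pairs of circle equations eliminates x²+y² and gives linear equations (the radical axes):
110.2 x − 161.4 y = 3015.14
170.0 x − 123.8 y = 295.64
Solving the 2×2 system: x ≈ -23.6, y ≈ -34.8 km.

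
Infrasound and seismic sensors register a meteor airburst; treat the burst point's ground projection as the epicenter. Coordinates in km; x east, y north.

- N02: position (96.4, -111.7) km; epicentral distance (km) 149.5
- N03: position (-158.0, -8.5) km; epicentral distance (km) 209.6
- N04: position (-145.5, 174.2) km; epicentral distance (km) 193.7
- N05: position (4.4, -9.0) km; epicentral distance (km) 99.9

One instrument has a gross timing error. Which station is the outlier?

Solve using three stations at a time. Using N03, N04, N05 (subtract circle equations pairwise → linear system) gives (x, y) ≈ (28.0, 88.1).
Distances from that point to each station vs reported:
  N02: calculated 211.2 vs reported 149.5 → residual 61.7 km
  N03: calculated 209.6 vs reported 209.6 → residual 0.0 km
  N04: calculated 193.7 vs reported 193.7 → residual 0.0 km
  N05: calculated 99.9 vs reported 99.9 → residual 0.0 km
N03, N04, N05 are mutually consistent (residuals ≈ 0); N02 is off by 61.7 km.

N02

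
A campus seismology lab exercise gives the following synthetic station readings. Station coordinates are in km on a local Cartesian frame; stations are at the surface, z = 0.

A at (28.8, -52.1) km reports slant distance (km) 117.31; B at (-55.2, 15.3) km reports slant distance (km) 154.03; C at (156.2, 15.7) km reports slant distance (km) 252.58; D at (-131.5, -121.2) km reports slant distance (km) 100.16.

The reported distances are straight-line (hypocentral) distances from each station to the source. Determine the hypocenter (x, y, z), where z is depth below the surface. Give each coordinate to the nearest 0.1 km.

Each station gives a sphere (x−x_i)² + (y−y_i)² + z² = d_i² (stations at z=0).
Subtracting the A sphere from B and C: z² cancels, leaving linear equations in x and y:
-168.0 x + 134.8 y = -10226.32
254.8 x + 135.6 y = -28933.94
Solving: x ≈ -44.000, y ≈ -130.699 km (keep extra digits for the depth step; rounded: -44.0, -130.7).
Then from the A sphere: z² = 117.31² − (x − 28.8)² − (y + 52.1)² with x = -44.000, y = -130.699, so z ≈ 47.791 ≈ 47.8 km.

x ≈ -44.0 km, y ≈ -130.7 km, depth ≈ 47.8 km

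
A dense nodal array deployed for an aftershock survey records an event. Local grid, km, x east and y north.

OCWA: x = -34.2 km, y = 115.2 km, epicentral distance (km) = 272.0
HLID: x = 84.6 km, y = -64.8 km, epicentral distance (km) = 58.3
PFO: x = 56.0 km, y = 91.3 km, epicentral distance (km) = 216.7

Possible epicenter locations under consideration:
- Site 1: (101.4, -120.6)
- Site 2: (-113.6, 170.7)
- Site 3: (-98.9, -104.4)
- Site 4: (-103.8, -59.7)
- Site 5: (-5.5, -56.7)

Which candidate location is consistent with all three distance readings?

Site 1

For each candidate, compare |candidate − station| to the reported distance:
Site 1: residuals OCWA 0.0, HLID 0.0, PFO 0.0 → max 0.0 km
Site 2: residuals OCWA 175.1, HLID 249.5, PFO 29.4 → max 249.5 km
Site 3: residuals OCWA 43.1, HLID 129.4, PFO 32.9 → max 129.4 km
Site 4: residuals OCWA 83.8, HLID 130.2, PFO 3.2 → max 130.2 km
Site 5: residuals OCWA 97.7, HLID 32.2, PFO 56.4 → max 97.7 km
Only Site 1 has all residuals ≈ 0.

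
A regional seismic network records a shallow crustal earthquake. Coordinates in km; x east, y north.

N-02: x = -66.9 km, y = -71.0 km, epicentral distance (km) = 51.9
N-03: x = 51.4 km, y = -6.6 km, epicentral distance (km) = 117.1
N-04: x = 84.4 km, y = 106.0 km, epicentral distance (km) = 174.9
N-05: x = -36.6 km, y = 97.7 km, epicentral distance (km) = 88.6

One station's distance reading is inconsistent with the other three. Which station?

N-02

Solve using three stations at a time. Using N-03, N-04, N-05 (subtract circle equations pairwise → linear system) gives (x, y) ≈ (-64.0, 13.4).
Distances from that point to each station vs reported:
  N-02: calculated 84.5 vs reported 51.9 → residual 32.6 km
  N-03: calculated 117.1 vs reported 117.1 → residual 0.0 km
  N-04: calculated 174.9 vs reported 174.9 → residual 0.0 km
  N-05: calculated 88.6 vs reported 88.6 → residual 0.0 km
N-03, N-04, N-05 are mutually consistent (residuals ≈ 0); N-02 is off by 32.6 km.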